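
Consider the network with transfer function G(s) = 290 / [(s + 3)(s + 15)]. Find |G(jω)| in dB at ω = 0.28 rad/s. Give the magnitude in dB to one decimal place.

16.1 dB

|j0.28 + 3| = √(0.28² + 3²) = 3.013
|j0.28 + 15| = √(0.28² + 15²) = 15
|G(j0.28)| = 290 / (3.013 × 15) = 6.4154
20 log₁₀(6.4154) = 16.14 dB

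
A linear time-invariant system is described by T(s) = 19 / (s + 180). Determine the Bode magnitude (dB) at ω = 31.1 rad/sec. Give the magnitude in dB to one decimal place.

-19.7 dB

|j31.1 + 180| = √(31.1² + 180²) = 182.7
|T(j31.1)| = 19 / 182.7 = 0.10401
20 log₁₀(0.10401) = -19.66 dB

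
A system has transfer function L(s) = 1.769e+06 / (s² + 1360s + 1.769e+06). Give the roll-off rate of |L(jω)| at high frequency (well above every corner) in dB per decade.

With 0 zeros and 2 poles, the high-frequency asymptotic slope is 20 × (0 − 2) = -40 dB/decade.

-40 dB/decade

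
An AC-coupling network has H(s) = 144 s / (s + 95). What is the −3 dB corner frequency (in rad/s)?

95 rad/s

For a single-pole high-pass, the −3 dB point is at the pole: ω = 95 rad/s.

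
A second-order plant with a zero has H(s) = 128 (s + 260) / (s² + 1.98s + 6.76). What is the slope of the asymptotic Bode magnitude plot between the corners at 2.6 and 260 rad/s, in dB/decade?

-40 dB/decade

In this band the factors already past their corner are: complex pole pair at ωₙ ≈ 2.6; net slope = -40 dB/decade.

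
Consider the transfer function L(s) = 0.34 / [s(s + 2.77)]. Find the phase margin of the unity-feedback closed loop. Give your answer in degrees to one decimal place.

87.5 deg

Gain crossover: |L(jω)| = 1 at ω ≈ 0.123 rad/s.
∠L(j0.123) = −90° − arctan(0.123/2.77) ≈ -92.53°
PM = 180° + (-92.53°) = 87.47°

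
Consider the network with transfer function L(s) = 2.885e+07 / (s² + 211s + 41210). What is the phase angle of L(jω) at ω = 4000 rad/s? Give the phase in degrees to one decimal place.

-177.0°

∠[(j4000)² + 211(j4000) + 41210] = ∠[-1.5959e+07 + j8.44e+05] = 176.97°
∠L(j4000) = −176.97° = -176.97°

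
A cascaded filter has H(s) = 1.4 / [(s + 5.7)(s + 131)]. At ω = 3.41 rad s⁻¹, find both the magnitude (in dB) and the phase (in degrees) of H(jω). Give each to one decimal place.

|H| = -55.9 dB, ∠H = -32.4°

|j3.41 + 5.7| = √(3.41² + 5.7²) = 6.642
|j3.41 + 131| = √(3.41² + 131²) = 131
|H(j3.41)| = 1.4 / (6.642 × 131) = 0.0016084
20 log₁₀(0.0016084) = -55.87 dB
∠(j3.41 + 5.7) = arctan(3.41/5.7) = 30.89°
∠(j3.41 + 131) = arctan(3.41/131) = 1.49°
∠H(j3.41) = − (30.89° + 1.49°) = -32.38°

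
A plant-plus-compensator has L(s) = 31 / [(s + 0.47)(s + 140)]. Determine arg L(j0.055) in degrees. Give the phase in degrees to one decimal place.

∠(j0.055 + 0.47) = arctan(0.055/0.47) = 6.67°
∠(j0.055 + 140) = arctan(0.055/140) = 0.02°
∠L(j0.055) = − (6.67° + 0.02°) = -6.70°

-6.7°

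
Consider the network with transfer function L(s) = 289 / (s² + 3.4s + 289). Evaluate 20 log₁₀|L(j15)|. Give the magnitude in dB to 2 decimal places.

|(j15)² + 3.4(j15) + 289| = |64 + j51| = 81.84
|L(j15)| = 289 / 81.84 = 3.5315
20 log₁₀(3.5315) = 10.959 dB

10.96 dB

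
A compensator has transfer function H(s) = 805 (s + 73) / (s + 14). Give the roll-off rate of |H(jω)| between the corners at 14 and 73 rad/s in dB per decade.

-20 dB/decade

In this band the factors already past their corner are: pole at 14; net slope = -20 dB/decade.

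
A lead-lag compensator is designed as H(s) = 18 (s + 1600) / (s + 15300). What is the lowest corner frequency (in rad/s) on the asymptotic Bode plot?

1600 rad/s

Break frequencies occur at each pole and zero magnitude: 1600 rad/s, 15300 rad/s.
The lowest is 1600 rad/s.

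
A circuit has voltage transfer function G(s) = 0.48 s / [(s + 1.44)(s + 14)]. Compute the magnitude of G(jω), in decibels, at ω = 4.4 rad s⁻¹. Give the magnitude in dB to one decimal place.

-30.1 dB

|j4.4| = 4.4
|j4.4 + 1.44| = √(4.4² + 1.44²) = 4.63
|j4.4 + 14| = √(4.4² + 14²) = 14.68
|G(j4.4)| = 0.48 × 4.4 / (4.63 × 14.68) = 0.031086
20 log₁₀(0.031086) = -30.15 dB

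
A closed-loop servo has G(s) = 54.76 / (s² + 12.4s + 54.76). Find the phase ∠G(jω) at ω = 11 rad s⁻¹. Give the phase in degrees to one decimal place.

∠[(j11)² + 12.4(j11) + 54.76] = ∠[-66.24 + j136.4] = 115.90°
∠G(j11) = −115.90° = -115.90°

-115.9°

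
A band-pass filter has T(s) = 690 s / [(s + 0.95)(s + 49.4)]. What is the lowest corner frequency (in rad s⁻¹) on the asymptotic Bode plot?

0.95 rad s⁻¹

Break frequencies occur at each pole and zero magnitude: 0.95 rad s⁻¹, 49.4 rad s⁻¹.
The lowest is 0.95 rad s⁻¹.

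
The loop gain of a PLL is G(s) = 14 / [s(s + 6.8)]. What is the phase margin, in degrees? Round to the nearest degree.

Gain crossover: |G(jω)| = 1 at ω ≈ 1.98 rad/s.
∠G(j1.98) = −90° − arctan(1.98/6.8) ≈ -106.21°
PM = 180° + (-106.21°) = 73.79°

74°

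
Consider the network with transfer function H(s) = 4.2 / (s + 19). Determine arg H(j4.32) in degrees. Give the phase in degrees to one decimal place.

∠(j4.32 + 19) = arctan(4.32/19) = 12.81°
∠H(j4.32) = −12.81° = -12.81°

-12.8 deg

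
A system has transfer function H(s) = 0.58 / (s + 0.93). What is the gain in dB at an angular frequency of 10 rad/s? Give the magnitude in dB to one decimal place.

-24.8 dB

|j10 + 0.93| = √(10² + 0.93²) = 10.04
|H(j10)| = 0.58 / 10.04 = 0.057751
20 log₁₀(0.057751) = -24.77 dB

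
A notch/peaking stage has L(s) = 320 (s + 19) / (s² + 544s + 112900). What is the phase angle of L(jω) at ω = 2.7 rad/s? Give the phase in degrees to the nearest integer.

∠(j2.7 + 19) = arctan(2.7/19) = 8.09°
∠[(j2.7)² + 544(j2.7) + 112900] = ∠[1.1289e+05 + j1468.8] = 0.75°
∠L(j2.7) = 8.09° − 0.75° = 7.34°

7°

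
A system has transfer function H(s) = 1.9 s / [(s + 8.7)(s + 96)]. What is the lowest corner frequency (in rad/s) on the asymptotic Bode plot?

Break frequencies occur at each pole and zero magnitude: 8.7 rad/s, 96 rad/s.
The lowest is 8.7 rad/s.

8.7 rad/s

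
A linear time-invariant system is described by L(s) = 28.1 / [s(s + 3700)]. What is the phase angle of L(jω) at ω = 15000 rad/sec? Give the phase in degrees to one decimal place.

-166.1°

∠(j15000 + 3700) = arctan(15000/3700) = 76.14°
∠(j15000) = 90.00°
∠L(j15000) = − (76.14° + 90.00°) = -166.14°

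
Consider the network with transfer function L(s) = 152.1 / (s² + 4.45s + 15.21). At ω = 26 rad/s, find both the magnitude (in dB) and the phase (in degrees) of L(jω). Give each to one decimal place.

|(j26)² + 4.45(j26) + 15.21| = |-660.79 + j115.7| = 670.8
|L(j26)| = 152.1 / 670.8 = 0.22673
20 log₁₀(0.22673) = -12.89 dB
∠[(j26)² + 4.45(j26) + 15.21] = ∠[-660.79 + j115.7] = 170.07°
∠L(j26) = −170.07° = -170.07°

|L| = -12.9 dB, ∠L = -170.1°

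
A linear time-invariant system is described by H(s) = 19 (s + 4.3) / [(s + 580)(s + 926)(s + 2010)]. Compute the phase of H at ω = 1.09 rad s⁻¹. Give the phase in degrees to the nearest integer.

14°

∠(j1.09 + 4.3) = arctan(1.09/4.3) = 14.22°
∠(j1.09 + 580) = arctan(1.09/580) = 0.11°
∠(j1.09 + 926) = arctan(1.09/926) = 0.07°
∠(j1.09 + 2010) = arctan(1.09/2010) = 0.03°
∠H(j1.09) = 14.22° − (0.11° + 0.07° + 0.03°) = 14.02°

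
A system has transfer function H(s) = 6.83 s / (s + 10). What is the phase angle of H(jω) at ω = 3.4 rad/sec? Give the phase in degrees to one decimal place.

71.2 deg

∠(j3.4) = 90.00°
∠(j3.4 + 10) = arctan(3.4/10) = 18.78°
∠H(j3.4) = 90.00° − 18.78° = 71.22°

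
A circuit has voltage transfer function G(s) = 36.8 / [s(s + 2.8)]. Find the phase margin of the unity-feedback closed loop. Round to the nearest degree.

26 deg

Gain crossover: |G(jω)| = 1 at ω ≈ 5.75 rad/s.
∠G(j5.75) = −90° − arctan(5.75/2.8) ≈ -154.04°
PM = 180° + (-154.04°) = 25.96°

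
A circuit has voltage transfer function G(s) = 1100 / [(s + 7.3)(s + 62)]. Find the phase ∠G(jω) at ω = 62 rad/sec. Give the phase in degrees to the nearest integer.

∠(j62 + 7.3) = arctan(62/7.3) = 83.28°
∠(j62 + 62) = arctan(62/62) = 45.00°
∠G(j62) = − (83.28° + 45.00°) = -128.28°

-128°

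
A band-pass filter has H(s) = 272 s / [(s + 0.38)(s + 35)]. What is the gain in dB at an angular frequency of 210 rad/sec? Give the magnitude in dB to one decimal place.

2.1 dB

|j210| = 210
|j210 + 0.38| = √(210² + 0.38²) = 210
|j210 + 35| = √(210² + 35²) = 212.9
|H(j210)| = 272 × 210 / (210 × 212.9) = 1.2776
20 log₁₀(1.2776) = 2.13 dB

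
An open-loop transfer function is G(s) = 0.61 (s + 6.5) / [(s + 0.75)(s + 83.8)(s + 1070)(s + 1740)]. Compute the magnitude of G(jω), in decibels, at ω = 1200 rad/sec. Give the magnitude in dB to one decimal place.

|j1200 + 6.5| = √(1200² + 6.5²) = 1200
|j1200 + 0.75| = √(1200² + 0.75²) = 1200
|j1200 + 83.8| = √(1200² + 83.8²) = 1203
|j1200 + 1070| = √(1200² + 1070²) = 1608
|j1200 + 1740| = √(1200² + 1740²) = 2114
|G(j1200)| = 0.61 × 1200 / (1200 × 1203 × 1608 × 2114) = 1.4922e-10
20 log₁₀(1.4922e-10) = -196.52 dB

-196.5 dB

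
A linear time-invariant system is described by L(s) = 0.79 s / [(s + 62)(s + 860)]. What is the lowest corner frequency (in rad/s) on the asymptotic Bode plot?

62 rad/s

Break frequencies occur at each pole and zero magnitude: 62 rad/s, 860 rad/s.
The lowest is 62 rad/s.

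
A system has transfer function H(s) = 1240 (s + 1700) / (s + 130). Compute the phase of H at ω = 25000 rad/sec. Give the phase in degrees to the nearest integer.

∠(j25000 + 1700) = arctan(25000/1700) = 86.11°
∠(j25000 + 130) = arctan(25000/130) = 89.70°
∠H(j25000) = 86.11° − 89.70° = -3.59°

-4°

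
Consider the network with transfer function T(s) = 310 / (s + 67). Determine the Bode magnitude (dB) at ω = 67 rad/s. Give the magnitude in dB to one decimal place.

|j67 + 67| = √(67² + 67²) = 94.75
|T(j67)| = 310 / 94.75 = 3.2717
20 log₁₀(3.2717) = 10.30 dB

10.3 dB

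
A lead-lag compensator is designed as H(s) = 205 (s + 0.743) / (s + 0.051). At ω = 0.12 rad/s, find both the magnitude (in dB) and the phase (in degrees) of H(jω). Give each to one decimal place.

|j0.12 + 0.743| = √(0.12² + 0.743²) = 0.7526
|j0.12 + 0.051| = √(0.12² + 0.051²) = 0.1304
|H(j0.12)| = 205 × 0.7526 / 0.1304 = 1183.3
20 log₁₀(1183.3) = 61.46 dB
∠(j0.12 + 0.743) = arctan(0.12/0.743) = 9.17°
∠(j0.12 + 0.051) = arctan(0.12/0.051) = 66.97°
∠H(j0.12) = 9.17° − 66.97° = -57.80°

|H| = 61.5 dB, ∠H = -57.8°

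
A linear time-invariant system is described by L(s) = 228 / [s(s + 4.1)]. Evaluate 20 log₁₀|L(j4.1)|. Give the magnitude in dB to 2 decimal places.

|j4.1 + 4.1| = √(4.1² + 4.1²) = 5.798
|j4.1| = 4.1
|L(j4.1)| = 228 / (5.798 × 4.1) = 9.5907
20 log₁₀(9.5907) = 19.637 dB

19.64 dB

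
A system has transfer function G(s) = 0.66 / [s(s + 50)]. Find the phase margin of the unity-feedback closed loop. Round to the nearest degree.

Gain crossover: |G(jω)| = 1 at ω ≈ 0.0132 rad s⁻¹.
∠G(j0.0132) = −90° − arctan(0.0132/50) ≈ -90.02°
PM = 180° + (-90.02°) = 89.98°

90°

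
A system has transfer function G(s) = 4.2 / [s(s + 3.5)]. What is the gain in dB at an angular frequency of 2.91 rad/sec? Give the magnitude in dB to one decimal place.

|j2.91 + 3.5| = √(2.91² + 3.5²) = 4.552
|j2.91| = 2.91
|G(j2.91)| = 4.2 / (4.552 × 2.91) = 0.31709
20 log₁₀(0.31709) = -9.98 dB

-10.0 dB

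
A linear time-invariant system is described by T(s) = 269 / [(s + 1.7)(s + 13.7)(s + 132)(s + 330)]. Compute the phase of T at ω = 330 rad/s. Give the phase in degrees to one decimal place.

-290.5 deg

∠(j330 + 1.7) = arctan(330/1.7) = 89.70°
∠(j330 + 13.7) = arctan(330/13.7) = 87.62°
∠(j330 + 132) = arctan(330/132) = 68.20°
∠(j330 + 330) = arctan(330/330) = 45.00°
∠T(j330) = − (89.70° + 87.62° + 68.20° + 45.00°) = -290.53°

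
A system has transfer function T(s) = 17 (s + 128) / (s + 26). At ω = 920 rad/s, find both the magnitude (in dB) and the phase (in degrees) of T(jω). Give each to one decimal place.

|T| = 24.7 dB, ∠T = -6.3°

|j920 + 128| = √(920² + 128²) = 928.9
|j920 + 26| = √(920² + 26²) = 920.4
|T(j920)| = 17 × 928.9 / 920.4 = 17.157
20 log₁₀(17.157) = 24.69 dB
∠(j920 + 128) = arctan(920/128) = 82.08°
∠(j920 + 26) = arctan(920/26) = 88.38°
∠T(j920) = 82.08° − 88.38° = -6.30°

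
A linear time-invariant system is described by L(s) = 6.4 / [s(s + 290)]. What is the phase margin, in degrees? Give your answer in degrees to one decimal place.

Gain crossover: |L(jω)| = 1 at ω ≈ 0.0221 rad/sec.
∠L(j0.0221) = −90° − arctan(0.0221/290) ≈ -90.00°
PM = 180° + (-90.00°) = 90.00°

90.0°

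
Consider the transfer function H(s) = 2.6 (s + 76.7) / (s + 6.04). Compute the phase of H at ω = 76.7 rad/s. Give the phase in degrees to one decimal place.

-40.5°

∠(j76.7 + 76.7) = arctan(76.7/76.7) = 45.00°
∠(j76.7 + 6.04) = arctan(76.7/6.04) = 85.50°
∠H(j76.7) = 45.00° − 85.50° = -40.50°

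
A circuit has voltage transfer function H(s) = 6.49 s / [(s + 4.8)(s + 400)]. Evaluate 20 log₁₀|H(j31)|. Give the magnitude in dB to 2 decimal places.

-35.93 dB

|j31| = 31
|j31 + 4.8| = √(31² + 4.8²) = 31.37
|j31 + 400| = √(31² + 400²) = 401.2
|H(j31)| = 6.49 × 31 / (31.37 × 401.2) = 0.015986
20 log₁₀(0.015986) = -35.925 dB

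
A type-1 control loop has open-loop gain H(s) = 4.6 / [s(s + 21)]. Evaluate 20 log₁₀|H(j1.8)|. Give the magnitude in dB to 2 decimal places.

-18.33 dB

|j1.8 + 21| = √(1.8² + 21²) = 21.08
|j1.8| = 1.8
|H(j1.8)| = 4.6 / (21.08 × 1.8) = 0.12125
20 log₁₀(0.12125) = -18.326 dB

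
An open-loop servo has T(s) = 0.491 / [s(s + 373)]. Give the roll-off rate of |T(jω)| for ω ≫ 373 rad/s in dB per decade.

With 0 zeros and 2 poles, the high-frequency asymptotic slope is 20 × (0 − 2) = -40 dB/decade.

-40 dB/decade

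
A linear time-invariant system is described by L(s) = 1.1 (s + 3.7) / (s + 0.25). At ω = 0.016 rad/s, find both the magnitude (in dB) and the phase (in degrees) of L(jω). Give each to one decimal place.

|L| = 24.2 dB, ∠L = -3.4°

|j0.016 + 3.7| = √(0.016² + 3.7²) = 3.7
|j0.016 + 0.25| = √(0.016² + 0.25²) = 0.2505
|L(j0.016)| = 1.1 × 3.7 / 0.2505 = 16.247
20 log₁₀(16.247) = 24.22 dB
∠(j0.016 + 3.7) = arctan(0.016/3.7) = 0.25°
∠(j0.016 + 0.25) = arctan(0.016/0.25) = 3.66°
∠L(j0.016) = 0.25° − 3.66° = -3.41°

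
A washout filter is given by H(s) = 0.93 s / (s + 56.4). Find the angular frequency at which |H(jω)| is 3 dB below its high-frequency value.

56.4 rad/sec

For a single-pole high-pass, the −3 dB point is at the pole: ω = 56.4 rad/sec.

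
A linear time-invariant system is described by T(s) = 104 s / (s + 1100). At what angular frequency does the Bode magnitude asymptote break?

1100 rad/s

The single real pole at s = −1100 gives a corner at ω = 1100 rad/s.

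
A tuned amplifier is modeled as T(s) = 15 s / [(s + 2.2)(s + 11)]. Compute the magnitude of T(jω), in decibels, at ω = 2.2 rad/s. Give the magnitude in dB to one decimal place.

|j2.2| = 2.2
|j2.2 + 2.2| = √(2.2² + 2.2²) = 3.111
|j2.2 + 11| = √(2.2² + 11²) = 11.22
|T(j2.2)| = 15 × 2.2 / (3.111 × 11.22) = 0.94551
20 log₁₀(0.94551) = -0.49 dB

-0.5 dB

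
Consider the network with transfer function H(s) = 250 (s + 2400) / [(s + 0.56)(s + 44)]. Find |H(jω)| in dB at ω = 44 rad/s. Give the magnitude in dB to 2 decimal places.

46.82 dB

|j44 + 2400| = √(44² + 2400²) = 2400
|j44 + 0.56| = √(44² + 0.56²) = 44
|j44 + 44| = √(44² + 44²) = 62.23
|H(j44)| = 250 × 2400 / (44 × 62.23) = 219.16
20 log₁₀(219.16) = 46.815 dB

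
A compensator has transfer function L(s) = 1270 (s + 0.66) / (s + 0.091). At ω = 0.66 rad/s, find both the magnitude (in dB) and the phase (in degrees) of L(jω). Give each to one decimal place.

|L| = 65.0 dB, ∠L = -37.1°

|j0.66 + 0.66| = √(0.66² + 0.66²) = 0.9334
|j0.66 + 0.091| = √(0.66² + 0.091²) = 0.6662
|L(j0.66)| = 1270 × 0.9334 / 0.6662 = 1779.2
20 log₁₀(1779.2) = 65.00 dB
∠(j0.66 + 0.66) = arctan(0.66/0.66) = 45.00°
∠(j0.66 + 0.091) = arctan(0.66/0.091) = 82.15°
∠L(j0.66) = 45.00° − 82.15° = -37.15°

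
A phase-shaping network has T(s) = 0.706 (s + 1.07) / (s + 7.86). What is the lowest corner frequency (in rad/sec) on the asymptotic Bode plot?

Break frequencies occur at each pole and zero magnitude: 1.07 rad/sec, 7.86 rad/sec.
The lowest is 1.07 rad/sec.

1.07 rad/sec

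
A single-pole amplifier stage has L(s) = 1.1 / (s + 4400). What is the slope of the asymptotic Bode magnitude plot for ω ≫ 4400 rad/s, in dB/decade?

With 0 zeros and 1 pole, the high-frequency asymptotic slope is 20 × (0 − 1) = -20 dB/decade.

-20 dB/decade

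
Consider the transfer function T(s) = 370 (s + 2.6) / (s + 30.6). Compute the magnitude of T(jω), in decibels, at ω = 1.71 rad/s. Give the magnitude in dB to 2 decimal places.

31.50 dB

|j1.71 + 2.6| = √(1.71² + 2.6²) = 3.112
|j1.71 + 30.6| = √(1.71² + 30.6²) = 30.65
|T(j1.71)| = 370 × 3.112 / 30.65 = 37.569
20 log₁₀(37.569) = 31.497 dB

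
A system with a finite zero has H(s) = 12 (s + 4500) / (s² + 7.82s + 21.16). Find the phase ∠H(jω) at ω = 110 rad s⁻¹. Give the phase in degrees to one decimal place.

-174.5°

∠(j110 + 4500) = arctan(110/4500) = 1.40°
∠[(j110)² + 7.82(j110) + 21.16] = ∠[-12079 + j860.2] = 175.93°
∠H(j110) = 1.40° − 175.93° = -174.53°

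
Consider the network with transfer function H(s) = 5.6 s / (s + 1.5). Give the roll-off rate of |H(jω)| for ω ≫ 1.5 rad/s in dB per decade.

0 dB/decade

With 1 zero and 1 pole, the high-frequency asymptotic slope is 20 × (1 − 1) = 0 dB/decade.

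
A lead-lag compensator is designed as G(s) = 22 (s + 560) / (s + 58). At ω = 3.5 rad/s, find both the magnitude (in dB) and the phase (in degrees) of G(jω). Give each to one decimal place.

|G| = 46.5 dB, ∠G = -3.1 deg

|j3.5 + 560| = √(3.5² + 560²) = 560
|j3.5 + 58| = √(3.5² + 58²) = 58.11
|G(j3.5)| = 22 × 560 / 58.11 = 212.03
20 log₁₀(212.03) = 46.53 dB
∠(j3.5 + 560) = arctan(3.5/560) = 0.36°
∠(j3.5 + 58) = arctan(3.5/58) = 3.45°
∠G(j3.5) = 0.36° − 3.45° = -3.10°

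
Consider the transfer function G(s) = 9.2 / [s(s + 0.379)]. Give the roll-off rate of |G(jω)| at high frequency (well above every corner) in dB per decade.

With 0 zeros and 2 poles, the high-frequency asymptotic slope is 20 × (0 − 2) = -40 dB/decade.

-40 dB/decade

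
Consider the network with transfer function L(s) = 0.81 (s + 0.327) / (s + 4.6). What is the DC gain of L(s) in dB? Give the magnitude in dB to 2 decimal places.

-24.79 dB

L(0) = 0.81 × 0.327 / 4.6 = 0.05758
20 log₁₀(0.05758) = -24.795 dB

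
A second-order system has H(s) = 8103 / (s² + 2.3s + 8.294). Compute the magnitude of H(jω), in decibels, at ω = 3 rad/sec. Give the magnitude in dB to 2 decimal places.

61.35 dB

|(j3)² + 2.3(j3) + 8.294| = |-0.706 + j6.9| = 6.936
|H(j3)| = 8103 / 6.936 = 1168.2
20 log₁₀(1168.2) = 61.351 dB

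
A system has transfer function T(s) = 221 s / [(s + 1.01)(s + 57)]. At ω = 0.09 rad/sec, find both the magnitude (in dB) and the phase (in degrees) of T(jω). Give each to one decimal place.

|j0.09| = 0.09
|j0.09 + 1.01| = √(0.09² + 1.01²) = 1.014
|j0.09 + 57| = √(0.09² + 57²) = 57
|T(j0.09)| = 221 × 0.09 / (1.014 × 57) = 0.34413
20 log₁₀(0.34413) = -9.27 dB
∠(j0.09) = 90.00°
∠(j0.09 + 1.01) = arctan(0.09/1.01) = 5.09°
∠(j0.09 + 57) = arctan(0.09/57) = 0.09°
∠T(j0.09) = 90.00° − (5.09° + 0.09°) = 84.82°

|T| = -9.3 dB, ∠T = 84.8°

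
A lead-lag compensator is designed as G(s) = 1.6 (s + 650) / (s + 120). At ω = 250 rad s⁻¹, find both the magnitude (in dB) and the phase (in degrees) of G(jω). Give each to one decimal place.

|G| = 12.1 dB, ∠G = -43.3 deg

|j250 + 650| = √(250² + 650²) = 696.4
|j250 + 120| = √(250² + 120²) = 277.3
|G(j250)| = 1.6 × 696.4 / 277.3 = 4.0182
20 log₁₀(4.0182) = 12.08 dB
∠(j250 + 650) = arctan(250/650) = 21.04°
∠(j250 + 120) = arctan(250/120) = 64.36°
∠G(j250) = 21.04° − 64.36° = -43.32°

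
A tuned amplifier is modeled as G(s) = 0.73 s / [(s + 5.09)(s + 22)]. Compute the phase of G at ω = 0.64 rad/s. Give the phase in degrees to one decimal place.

∠(j0.64) = 90.00°
∠(j0.64 + 5.09) = arctan(0.64/5.09) = 7.17°
∠(j0.64 + 22) = arctan(0.64/22) = 1.67°
∠G(j0.64) = 90.00° − (7.17° + 1.67°) = 81.17°

81.2°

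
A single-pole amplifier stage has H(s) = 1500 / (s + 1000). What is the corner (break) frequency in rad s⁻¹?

The single real pole at s = −1000 gives a corner at ω = 1000 rad s⁻¹.

1000 rad s⁻¹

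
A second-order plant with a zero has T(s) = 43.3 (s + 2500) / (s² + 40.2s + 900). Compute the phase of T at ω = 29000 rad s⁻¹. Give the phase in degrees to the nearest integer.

∠(j29000 + 2500) = arctan(29000/2500) = 85.07°
∠[(j29000)² + 40.2(j29000) + 900] = ∠[-8.41e+08 + j1.1658e+06] = 179.92°
∠T(j29000) = 85.07° − 179.92° = -94.85°

-95°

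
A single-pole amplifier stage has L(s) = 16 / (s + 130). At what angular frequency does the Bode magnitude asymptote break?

130 rad/s

The single real pole at s = −130 gives a corner at ω = 130 rad/s.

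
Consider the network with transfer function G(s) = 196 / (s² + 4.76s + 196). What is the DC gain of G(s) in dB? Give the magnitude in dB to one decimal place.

G(0) = 196 / 196 = 1
20 log₁₀(1) = 0.00 dB

0.0 dB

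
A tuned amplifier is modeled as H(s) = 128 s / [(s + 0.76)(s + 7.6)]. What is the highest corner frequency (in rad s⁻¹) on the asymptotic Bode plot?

7.6 rad s⁻¹

Break frequencies occur at each pole and zero magnitude: 0.76 rad s⁻¹, 7.6 rad s⁻¹.
The highest is 7.6 rad s⁻¹.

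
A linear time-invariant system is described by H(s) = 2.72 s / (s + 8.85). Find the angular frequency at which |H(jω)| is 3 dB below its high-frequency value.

For a single-pole high-pass, the −3 dB point is at the pole: ω = 8.85 rad/s.

8.85 rad/s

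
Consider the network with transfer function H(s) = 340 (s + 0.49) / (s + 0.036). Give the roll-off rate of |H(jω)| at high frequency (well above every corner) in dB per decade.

0 dB/decade

With 1 zero and 1 pole, the high-frequency asymptotic slope is 20 × (1 − 1) = 0 dB/decade.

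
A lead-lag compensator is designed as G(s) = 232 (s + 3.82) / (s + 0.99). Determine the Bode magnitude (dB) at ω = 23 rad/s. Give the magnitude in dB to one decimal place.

|j23 + 3.82| = √(23² + 3.82²) = 23.32
|j23 + 0.99| = √(23² + 0.99²) = 23.02
|G(j23)| = 232 × 23.32 / 23.02 = 234.96
20 log₁₀(234.96) = 47.42 dB

47.4 dB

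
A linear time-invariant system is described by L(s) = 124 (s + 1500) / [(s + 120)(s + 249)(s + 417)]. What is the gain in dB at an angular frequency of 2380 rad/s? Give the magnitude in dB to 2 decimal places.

|j2380 + 1500| = √(2380² + 1500²) = 2813
|j2380 + 120| = √(2380² + 120²) = 2383
|j2380 + 249| = √(2380² + 249²) = 2393
|j2380 + 417| = √(2380² + 417²) = 2416
|L(j2380)| = 124 × 2813 / (2383 × 2393 × 2416) = 2.5317e-05
20 log₁₀(2.5317e-05) = -91.932 dB

-91.93 dB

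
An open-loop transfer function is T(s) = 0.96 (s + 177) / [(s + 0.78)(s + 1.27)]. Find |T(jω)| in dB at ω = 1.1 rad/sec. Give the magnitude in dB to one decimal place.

|j1.1 + 177| = √(1.1² + 177²) = 177
|j1.1 + 0.78| = √(1.1² + 0.78²) = 1.348
|j1.1 + 1.27| = √(1.1² + 1.27²) = 1.68
|T(j1.1)| = 0.96 × 177 / (1.348 × 1.68) = 75
20 log₁₀(75) = 37.50 dB

37.5 dB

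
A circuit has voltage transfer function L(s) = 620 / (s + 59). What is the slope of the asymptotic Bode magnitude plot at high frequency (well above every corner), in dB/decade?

With 0 zeros and 1 pole, the high-frequency asymptotic slope is 20 × (0 − 1) = -20 dB/decade.

-20 dB/decade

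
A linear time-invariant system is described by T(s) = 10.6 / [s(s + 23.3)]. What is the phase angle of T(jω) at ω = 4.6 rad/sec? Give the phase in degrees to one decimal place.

-101.2°

∠(j4.6 + 23.3) = arctan(4.6/23.3) = 11.17°
∠(j4.6) = 90.00°
∠T(j4.6) = − (11.17° + 90.00°) = -101.17°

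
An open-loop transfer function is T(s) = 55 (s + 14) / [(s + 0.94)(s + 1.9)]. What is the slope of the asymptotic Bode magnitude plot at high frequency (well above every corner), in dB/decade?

With 1 zero and 2 poles, the high-frequency asymptotic slope is 20 × (1 − 2) = -20 dB/decade.

-20 dB/decade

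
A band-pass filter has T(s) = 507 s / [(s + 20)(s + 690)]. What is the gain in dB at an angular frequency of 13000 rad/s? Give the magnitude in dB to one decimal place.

|j13000| = 1.3e+04
|j13000 + 20| = √(13000² + 20²) = 1.3e+04
|j13000 + 690| = √(13000² + 690²) = 1.302e+04
|T(j13000)| = 507 × 1.3e+04 / (1.3e+04 × 1.302e+04) = 0.038945
20 log₁₀(0.038945) = -28.19 dB

-28.2 dB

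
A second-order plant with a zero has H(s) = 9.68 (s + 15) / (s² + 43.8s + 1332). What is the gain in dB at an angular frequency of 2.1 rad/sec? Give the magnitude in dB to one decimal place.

-19.2 dB

|j2.1 + 15| = √(2.1² + 15²) = 15.15
|(j2.1)² + 43.8(j2.1) + 1332| = |1327.6 + j91.98| = 1331
|H(j2.1)| = 9.68 × 15.15 / 1331 = 0.11017
20 log₁₀(0.11017) = -19.16 dB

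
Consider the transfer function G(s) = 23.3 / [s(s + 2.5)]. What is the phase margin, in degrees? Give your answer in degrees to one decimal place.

29.0°

Gain crossover: |G(jω)| = 1 at ω ≈ 4.51 rad/s.
∠G(j4.51) = −90° − arctan(4.51/2.5) ≈ -151.03°
PM = 180° + (-151.03°) = 28.97°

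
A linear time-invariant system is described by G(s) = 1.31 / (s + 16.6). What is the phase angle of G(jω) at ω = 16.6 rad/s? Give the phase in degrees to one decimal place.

-45.0°

∠(j16.6 + 16.6) = arctan(16.6/16.6) = 45.00°
∠G(j16.6) = −45.00° = -45.00°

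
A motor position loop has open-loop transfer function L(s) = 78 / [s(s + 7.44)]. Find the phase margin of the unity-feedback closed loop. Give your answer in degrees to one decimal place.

Gain crossover: |L(jω)| = 1 at ω ≈ 7.42 rad/s.
∠L(j7.42) = −90° − arctan(7.42/7.44) ≈ -134.93°
PM = 180° + (-134.93°) = 45.07°

45.1 deg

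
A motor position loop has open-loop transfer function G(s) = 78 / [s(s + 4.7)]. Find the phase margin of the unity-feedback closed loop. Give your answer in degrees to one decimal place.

29.7 deg

Gain crossover: |G(jω)| = 1 at ω ≈ 8.23 rad s⁻¹.
∠G(j8.23) = −90° − arctan(8.23/4.7) ≈ -150.27°
PM = 180° + (-150.27°) = 29.73°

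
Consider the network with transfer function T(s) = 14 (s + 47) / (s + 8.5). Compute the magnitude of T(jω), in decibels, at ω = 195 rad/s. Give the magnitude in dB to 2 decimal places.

|j195 + 47| = √(195² + 47²) = 200.6
|j195 + 8.5| = √(195² + 8.5²) = 195.2
|T(j195)| = 14 × 200.6 / 195.2 = 14.387
20 log₁₀(14.387) = 23.160 dB

23.16 dB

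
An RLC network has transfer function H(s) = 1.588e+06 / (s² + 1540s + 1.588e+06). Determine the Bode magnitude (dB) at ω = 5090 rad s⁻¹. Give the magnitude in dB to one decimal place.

|(j5090)² + 1540(j5090) + 1.588e+06| = |-2.432e+07 + j7.8386e+06| = 2.555e+07
|H(j5090)| = 1.588e+06 / 2.555e+07 = 0.062147
20 log₁₀(0.062147) = -24.13 dB

-24.1 dB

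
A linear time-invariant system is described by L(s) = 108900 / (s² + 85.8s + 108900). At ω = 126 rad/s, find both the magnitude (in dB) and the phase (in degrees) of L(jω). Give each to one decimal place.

|L| = 1.3 dB, ∠L = -6.6°

|(j126)² + 85.8(j126) + 108900| = |93024 + j10811| = 9.365e+04
|L(j126)| = 108900 / 9.365e+04 = 1.1628
20 log₁₀(1.1628) = 1.31 dB
∠[(j126)² + 85.8(j126) + 108900] = ∠[93024 + j10811] = 6.63°
∠L(j126) = −6.63° = -6.63°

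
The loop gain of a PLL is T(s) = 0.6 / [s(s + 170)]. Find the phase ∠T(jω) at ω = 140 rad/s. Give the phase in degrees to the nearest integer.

-129 deg

∠(j140 + 170) = arctan(140/170) = 39.47°
∠(j140) = 90.00°
∠T(j140) = − (39.47° + 90.00°) = -129.47°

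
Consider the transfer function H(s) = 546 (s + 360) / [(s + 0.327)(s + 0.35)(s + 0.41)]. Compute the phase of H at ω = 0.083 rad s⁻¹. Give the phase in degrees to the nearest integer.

∠(j0.083 + 360) = arctan(0.083/360) = 0.01°
∠(j0.083 + 0.327) = arctan(0.083/0.327) = 14.24°
∠(j0.083 + 0.35) = arctan(0.083/0.35) = 13.34°
∠(j0.083 + 0.41) = arctan(0.083/0.41) = 11.44°
∠H(j0.083) = 0.01° − (14.24° + 13.34° + 11.44°) = -39.01°

-39°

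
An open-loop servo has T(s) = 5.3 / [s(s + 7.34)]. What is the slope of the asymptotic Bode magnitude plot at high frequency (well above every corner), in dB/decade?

With 0 zeros and 2 poles, the high-frequency asymptotic slope is 20 × (0 − 2) = -40 dB/decade.

-40 dB/decade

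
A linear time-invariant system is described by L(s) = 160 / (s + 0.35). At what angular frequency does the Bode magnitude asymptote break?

0.35 rad/s

The single real pole at s = −0.35 gives a corner at ω = 0.35 rad/s.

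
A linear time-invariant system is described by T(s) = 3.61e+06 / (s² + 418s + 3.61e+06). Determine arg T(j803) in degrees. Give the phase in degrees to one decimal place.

-6.5°

∠[(j803)² + 418(j803) + 3.61e+06] = ∠[2.9652e+06 + j3.3565e+05] = 6.46°
∠T(j803) = −6.46° = -6.46°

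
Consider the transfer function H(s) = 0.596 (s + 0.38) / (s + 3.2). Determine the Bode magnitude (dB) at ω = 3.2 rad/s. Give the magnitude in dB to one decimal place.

|j3.2 + 0.38| = √(3.2² + 0.38²) = 3.222
|j3.2 + 3.2| = √(3.2² + 3.2²) = 4.525
|H(j3.2)| = 0.596 × 3.222 / 4.525 = 0.4244
20 log₁₀(0.4244) = -7.44 dB

-7.4 dB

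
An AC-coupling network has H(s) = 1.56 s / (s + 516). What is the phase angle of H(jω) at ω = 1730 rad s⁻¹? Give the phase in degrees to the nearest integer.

∠(j1730) = 90.00°
∠(j1730 + 516) = arctan(1730/516) = 73.39°
∠H(j1730) = 90.00° − 73.39° = 16.61°

17°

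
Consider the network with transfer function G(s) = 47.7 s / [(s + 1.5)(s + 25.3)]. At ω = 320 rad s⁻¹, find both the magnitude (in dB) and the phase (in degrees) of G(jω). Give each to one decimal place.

|j320| = 320
|j320 + 1.5| = √(320² + 1.5²) = 320
|j320 + 25.3| = √(320² + 25.3²) = 321
|G(j320)| = 47.7 × 320 / (320 × 321) = 0.1486
20 log₁₀(0.1486) = -16.56 dB
∠(j320) = 90.00°
∠(j320 + 1.5) = arctan(320/1.5) = 89.73°
∠(j320 + 25.3) = arctan(320/25.3) = 85.48°
∠G(j320) = 90.00° − (89.73° + 85.48°) = -85.21°

|G| = -16.6 dB, ∠G = -85.2°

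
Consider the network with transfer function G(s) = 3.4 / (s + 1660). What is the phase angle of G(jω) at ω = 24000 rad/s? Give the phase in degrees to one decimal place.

∠(j24000 + 1660) = arctan(24000/1660) = 86.04°
∠G(j24000) = −86.04° = -86.04°

-86.0°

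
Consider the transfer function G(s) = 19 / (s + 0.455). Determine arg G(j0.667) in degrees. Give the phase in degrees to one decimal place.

∠(j0.667 + 0.455) = arctan(0.667/0.455) = 55.70°
∠G(j0.667) = −55.70° = -55.70°

-55.7°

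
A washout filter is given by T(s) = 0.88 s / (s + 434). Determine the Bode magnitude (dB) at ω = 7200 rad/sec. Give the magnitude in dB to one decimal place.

-1.1 dB

|j7200| = 7200
|j7200 + 434| = √(7200² + 434²) = 7213
|T(j7200)| = 0.88 × 7200 / 7213 = 0.87841
20 log₁₀(0.87841) = -1.13 dB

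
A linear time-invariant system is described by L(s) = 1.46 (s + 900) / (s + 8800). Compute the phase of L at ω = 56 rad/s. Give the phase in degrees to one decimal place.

∠(j56 + 900) = arctan(56/900) = 3.56°
∠(j56 + 8800) = arctan(56/8800) = 0.36°
∠L(j56) = 3.56° − 0.36° = 3.20°

3.2 deg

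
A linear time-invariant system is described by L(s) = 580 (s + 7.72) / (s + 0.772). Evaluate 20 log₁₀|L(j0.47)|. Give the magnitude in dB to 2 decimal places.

|j0.47 + 7.72| = √(0.47² + 7.72²) = 7.734
|j0.47 + 0.772| = √(0.47² + 0.772²) = 0.9038
|L(j0.47)| = 580 × 7.734 / 0.9038 = 4963.3
20 log₁₀(4963.3) = 73.915 dB

73.92 dB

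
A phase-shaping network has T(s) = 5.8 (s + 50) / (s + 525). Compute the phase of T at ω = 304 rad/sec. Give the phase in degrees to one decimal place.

∠(j304 + 50) = arctan(304/50) = 80.66°
∠(j304 + 525) = arctan(304/525) = 30.07°
∠T(j304) = 80.66° − 30.07° = 50.59°

50.6 deg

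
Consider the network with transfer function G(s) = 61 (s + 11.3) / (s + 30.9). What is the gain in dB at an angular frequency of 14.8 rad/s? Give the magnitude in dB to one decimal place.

|j14.8 + 11.3| = √(14.8² + 11.3²) = 18.62
|j14.8 + 30.9| = √(14.8² + 30.9²) = 34.26
|G(j14.8)| = 61 × 18.62 / 34.26 = 33.153
20 log₁₀(33.153) = 30.41 dB

30.4 dB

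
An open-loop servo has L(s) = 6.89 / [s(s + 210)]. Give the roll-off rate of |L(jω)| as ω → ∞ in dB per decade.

With 0 zeros and 2 poles, the high-frequency asymptotic slope is 20 × (0 − 2) = -40 dB/decade.

-40 dB/decade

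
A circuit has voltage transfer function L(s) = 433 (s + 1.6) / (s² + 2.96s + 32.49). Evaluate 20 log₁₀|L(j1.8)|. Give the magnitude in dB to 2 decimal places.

30.90 dB

|j1.8 + 1.6| = √(1.8² + 1.6²) = 2.408
|(j1.8)² + 2.96(j1.8) + 32.49| = |29.25 + j5.328| = 29.73
|L(j1.8)| = 433 × 2.408 / 29.73 = 35.074
20 log₁₀(35.074) = 30.900 dB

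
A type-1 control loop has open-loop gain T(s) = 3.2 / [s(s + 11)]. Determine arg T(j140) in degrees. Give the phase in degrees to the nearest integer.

∠(j140 + 11) = arctan(140/11) = 85.51°
∠(j140) = 90.00°
∠T(j140) = − (85.51° + 90.00°) = -175.51°

-176°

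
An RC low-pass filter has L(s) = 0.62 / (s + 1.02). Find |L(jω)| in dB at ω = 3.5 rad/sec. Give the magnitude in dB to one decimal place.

-15.4 dB

|j3.5 + 1.02| = √(3.5² + 1.02²) = 3.646
|L(j3.5)| = 0.62 / 3.646 = 0.17007
20 log₁₀(0.17007) = -15.39 dB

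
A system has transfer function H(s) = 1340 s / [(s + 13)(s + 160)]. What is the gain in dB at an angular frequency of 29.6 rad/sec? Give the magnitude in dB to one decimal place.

|j29.6| = 29.6
|j29.6 + 13| = √(29.6² + 13²) = 32.33
|j29.6 + 160| = √(29.6² + 160²) = 162.7
|H(j29.6)| = 1340 × 29.6 / (32.33 × 162.7) = 7.5401
20 log₁₀(7.5401) = 17.55 dB

17.5 dB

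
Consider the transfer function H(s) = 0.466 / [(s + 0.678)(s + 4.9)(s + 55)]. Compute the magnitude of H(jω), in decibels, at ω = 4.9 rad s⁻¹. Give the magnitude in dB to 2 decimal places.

|j4.9 + 0.678| = √(4.9² + 0.678²) = 4.947
|j4.9 + 4.9| = √(4.9² + 4.9²) = 6.93
|j4.9 + 55| = √(4.9² + 55²) = 55.22
|H(j4.9)| = 0.466 / (4.947 × 6.93 × 55.22) = 0.0002462
20 log₁₀(0.0002462) = -72.174 dB

-72.17 dB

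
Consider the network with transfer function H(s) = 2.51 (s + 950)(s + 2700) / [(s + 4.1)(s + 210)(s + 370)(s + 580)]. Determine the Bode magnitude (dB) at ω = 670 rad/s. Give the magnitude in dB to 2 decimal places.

-91.89 dB

|j670 + 950| = √(670² + 950²) = 1162
|j670 + 2700| = √(670² + 2700²) = 2782
|j670 + 4.1| = √(670² + 4.1²) = 670
|j670 + 210| = √(670² + 210²) = 702.1
|j670 + 370| = √(670² + 370²) = 765.4
|j670 + 580| = √(670² + 580²) = 886.2
|H(j670)| = 2.51 × 1162 × 2782 / (670 × 702.1 × 765.4 × 886.2) = 2.5439e-05
20 log₁₀(2.5439e-05) = -91.890 dB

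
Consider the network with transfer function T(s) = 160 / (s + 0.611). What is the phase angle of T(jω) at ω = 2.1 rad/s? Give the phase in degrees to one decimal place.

-73.8°

∠(j2.1 + 0.611) = arctan(2.1/0.611) = 73.78°
∠T(j2.1) = −73.78° = -73.78°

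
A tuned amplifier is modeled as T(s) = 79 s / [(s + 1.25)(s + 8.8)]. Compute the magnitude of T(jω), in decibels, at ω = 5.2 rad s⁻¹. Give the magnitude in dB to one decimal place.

17.5 dB

|j5.2| = 5.2
|j5.2 + 1.25| = √(5.2² + 1.25²) = 5.348
|j5.2 + 8.8| = √(5.2² + 8.8²) = 10.22
|T(j5.2)| = 79 × 5.2 / (5.348 × 10.22) = 7.5147
20 log₁₀(7.5147) = 17.52 dB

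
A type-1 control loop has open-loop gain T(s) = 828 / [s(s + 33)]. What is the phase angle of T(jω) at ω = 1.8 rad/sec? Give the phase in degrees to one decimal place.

∠(j1.8 + 33) = arctan(1.8/33) = 3.12°
∠(j1.8) = 90.00°
∠T(j1.8) = − (3.12° + 90.00°) = -93.12°

-93.1 deg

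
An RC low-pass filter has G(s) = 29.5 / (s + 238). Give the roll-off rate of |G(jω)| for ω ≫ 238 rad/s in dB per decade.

With 0 zeros and 1 pole, the high-frequency asymptotic slope is 20 × (0 − 1) = -20 dB/decade.

-20 dB/decade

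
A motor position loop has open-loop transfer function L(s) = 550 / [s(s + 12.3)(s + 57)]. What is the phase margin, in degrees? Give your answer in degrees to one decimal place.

85.6°

Gain crossover: |L(jω)| = 1 at ω ≈ 0.783 rad/sec.
∠L(j0.783) = −90° − arctan(0.783/12.3) − arctan(0.783/57) ≈ -94.43°
PM = 180° + (-94.43°) = 85.57°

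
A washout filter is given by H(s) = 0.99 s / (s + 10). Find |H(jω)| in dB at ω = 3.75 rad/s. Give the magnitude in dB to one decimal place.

|j3.75| = 3.75
|j3.75 + 10| = √(3.75² + 10²) = 10.68
|H(j3.75)| = 0.99 × 3.75 / 10.68 = 0.34761
20 log₁₀(0.34761) = -9.18 dB

-9.2 dB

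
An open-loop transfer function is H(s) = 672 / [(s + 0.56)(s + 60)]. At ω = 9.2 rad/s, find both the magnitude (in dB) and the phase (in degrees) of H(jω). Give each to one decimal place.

|j9.2 + 0.56| = √(9.2² + 0.56²) = 9.217
|j9.2 + 60| = √(9.2² + 60²) = 60.7
|H(j9.2)| = 672 / (9.217 × 60.7) = 1.2011
20 log₁₀(1.2011) = 1.59 dB
∠(j9.2 + 0.56) = arctan(9.2/0.56) = 86.52°
∠(j9.2 + 60) = arctan(9.2/60) = 8.72°
∠H(j9.2) = − (86.52° + 8.72°) = -95.23°

|H| = 1.6 dB, ∠H = -95.2°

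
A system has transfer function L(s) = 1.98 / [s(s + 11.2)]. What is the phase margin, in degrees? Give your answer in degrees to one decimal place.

Gain crossover: |L(jω)| = 1 at ω ≈ 0.177 rad/sec.
∠L(j0.177) = −90° − arctan(0.177/11.2) ≈ -90.90°
PM = 180° + (-90.90°) = 89.10°

89.1°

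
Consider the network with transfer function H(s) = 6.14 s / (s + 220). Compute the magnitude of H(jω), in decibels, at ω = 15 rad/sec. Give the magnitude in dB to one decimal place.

|j15| = 15
|j15 + 220| = √(15² + 220²) = 220.5
|H(j15)| = 6.14 × 15 / 220.5 = 0.41767
20 log₁₀(0.41767) = -7.58 dB

-7.6 dB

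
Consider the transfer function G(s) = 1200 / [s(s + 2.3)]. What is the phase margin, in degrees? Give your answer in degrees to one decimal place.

Gain crossover: |G(jω)| = 1 at ω ≈ 34.6 rad s⁻¹.
∠G(j34.6) = −90° − arctan(34.6/2.3) ≈ -176.20°
PM = 180° + (-176.20°) = 3.80°

3.8 deg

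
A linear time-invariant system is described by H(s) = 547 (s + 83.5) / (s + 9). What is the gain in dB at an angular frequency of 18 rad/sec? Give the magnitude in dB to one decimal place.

67.3 dB

|j18 + 83.5| = √(18² + 83.5²) = 85.42
|j18 + 9| = √(18² + 9²) = 20.12
|H(j18)| = 547 × 85.42 / 20.12 = 2321.7
20 log₁₀(2321.7) = 67.32 dB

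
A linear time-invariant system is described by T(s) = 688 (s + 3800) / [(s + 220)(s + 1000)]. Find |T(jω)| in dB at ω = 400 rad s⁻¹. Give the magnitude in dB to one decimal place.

|j400 + 3800| = √(400² + 3800²) = 3821
|j400 + 220| = √(400² + 220²) = 456.5
|j400 + 1000| = √(400² + 1000²) = 1077
|T(j400)| = 688 × 3821 / (456.5 × 1077) = 5.3467
20 log₁₀(5.3467) = 14.56 dB

14.6 dB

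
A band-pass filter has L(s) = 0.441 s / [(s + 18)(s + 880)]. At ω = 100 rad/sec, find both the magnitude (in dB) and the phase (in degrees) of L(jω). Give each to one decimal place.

|j100| = 100
|j100 + 18| = √(100² + 18²) = 101.6
|j100 + 880| = √(100² + 880²) = 885.7
|L(j100)| = 0.441 × 100 / (101.6 × 885.7) = 0.00049006
20 log₁₀(0.00049006) = -66.20 dB
∠(j100) = 90.00°
∠(j100 + 18) = arctan(100/18) = 79.80°
∠(j100 + 880) = arctan(100/880) = 6.48°
∠L(j100) = 90.00° − (79.80° + 6.48°) = 3.72°

|L| = -66.2 dB, ∠L = 3.7°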